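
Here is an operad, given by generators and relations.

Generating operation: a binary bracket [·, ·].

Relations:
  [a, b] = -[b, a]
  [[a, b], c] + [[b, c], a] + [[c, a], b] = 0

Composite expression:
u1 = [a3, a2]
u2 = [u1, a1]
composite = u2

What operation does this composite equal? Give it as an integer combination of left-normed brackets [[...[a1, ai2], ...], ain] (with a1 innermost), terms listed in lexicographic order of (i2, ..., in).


[[a1, a2], a3] - [[a1, a3], a2]


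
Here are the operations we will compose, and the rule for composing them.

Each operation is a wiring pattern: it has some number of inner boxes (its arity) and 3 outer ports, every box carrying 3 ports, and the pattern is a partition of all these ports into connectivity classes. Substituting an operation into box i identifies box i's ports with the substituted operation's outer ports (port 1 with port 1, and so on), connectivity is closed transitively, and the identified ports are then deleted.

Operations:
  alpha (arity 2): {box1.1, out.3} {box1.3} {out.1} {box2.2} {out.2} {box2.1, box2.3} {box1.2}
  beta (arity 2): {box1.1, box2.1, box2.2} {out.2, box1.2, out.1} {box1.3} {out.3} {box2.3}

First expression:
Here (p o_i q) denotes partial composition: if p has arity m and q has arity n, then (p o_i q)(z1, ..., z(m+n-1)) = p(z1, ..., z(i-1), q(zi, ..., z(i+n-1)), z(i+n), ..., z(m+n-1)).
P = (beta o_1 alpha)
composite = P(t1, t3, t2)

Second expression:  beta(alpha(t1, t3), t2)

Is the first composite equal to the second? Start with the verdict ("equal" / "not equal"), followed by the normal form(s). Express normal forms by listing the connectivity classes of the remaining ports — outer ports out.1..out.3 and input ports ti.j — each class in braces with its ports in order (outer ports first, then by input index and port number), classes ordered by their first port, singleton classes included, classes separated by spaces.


equal; both compose to {out.1, out.2} {out.3} {t1.1} {t1.2} {t1.3} {t2.1, t2.2} {t2.3} {t3.1, t3.3} {t3.2}

The first expression, normalized: {out.1, out.2} {out.3} {t1.1} {t1.2} {t1.3} {t2.1, t2.2} {t2.3} {t3.1, t3.3} {t3.2}
The second expression, normalized: {out.1, out.2} {out.3} {t1.1} {t1.2} {t1.3} {t2.1, t2.2} {t2.3} {t3.1, t3.3} {t3.2}
One common form — equal.


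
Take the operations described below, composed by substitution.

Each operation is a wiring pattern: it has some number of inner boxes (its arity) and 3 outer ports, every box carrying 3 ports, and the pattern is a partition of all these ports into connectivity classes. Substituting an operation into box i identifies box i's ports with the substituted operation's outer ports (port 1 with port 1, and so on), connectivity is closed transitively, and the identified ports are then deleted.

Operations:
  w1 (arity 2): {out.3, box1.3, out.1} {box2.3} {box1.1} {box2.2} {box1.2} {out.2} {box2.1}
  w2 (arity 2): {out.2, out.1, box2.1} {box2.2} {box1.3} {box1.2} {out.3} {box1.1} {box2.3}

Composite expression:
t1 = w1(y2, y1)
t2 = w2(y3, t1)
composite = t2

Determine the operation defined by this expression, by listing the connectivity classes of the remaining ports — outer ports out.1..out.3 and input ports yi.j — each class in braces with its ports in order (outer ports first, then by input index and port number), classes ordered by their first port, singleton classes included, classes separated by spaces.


Substituting into w2 glues patterns; closure does the rest.
the subtree at w1 composes to {out.1, out.3, y2.3} {out.2} {y1.1} {y1.2} {y1.3} {y2.1} {y2.2} on (y2, y1); out.j = own outer ports
the subtree at w2 composes to {out.1, out.2, y2.3} {out.3} {y1.1} {y1.2} {y1.3} {y2.1} {y2.2} {y3.1} {y3.2} {y3.3} on (y3, y2, y1); out.j = own outer ports

{out.1, out.2, y2.3} {out.3} {y1.1} {y1.2} {y1.3} {y2.1} {y2.2} {y3.1} {y3.2} {y3.3}


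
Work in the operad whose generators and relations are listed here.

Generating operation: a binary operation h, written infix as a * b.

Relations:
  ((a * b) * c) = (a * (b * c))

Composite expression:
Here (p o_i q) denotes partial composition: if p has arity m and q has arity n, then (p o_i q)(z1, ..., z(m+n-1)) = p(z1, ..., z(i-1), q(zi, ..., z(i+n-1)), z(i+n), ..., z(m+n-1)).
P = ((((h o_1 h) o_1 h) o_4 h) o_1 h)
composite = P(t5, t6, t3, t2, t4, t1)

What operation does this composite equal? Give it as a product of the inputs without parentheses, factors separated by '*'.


Key point: h is associative — brackets drop, the t-order remains.
(t5 * t6) flattens to t5 * t6
((t5 * t6) * t3) flattens to t5 * t6 * t3
(((t5 * t6) * t3) * t2) flattens to t5 * t6 * t3 * t2
(t4 * t1) flattens to t4 * t1
((((t5 * t6) * t3) * t2) * (t4 * t1)) flattens to t5 * t6 * t3 * t2 * t4 * t1

t5 * t6 * t3 * t2 * t4 * t1


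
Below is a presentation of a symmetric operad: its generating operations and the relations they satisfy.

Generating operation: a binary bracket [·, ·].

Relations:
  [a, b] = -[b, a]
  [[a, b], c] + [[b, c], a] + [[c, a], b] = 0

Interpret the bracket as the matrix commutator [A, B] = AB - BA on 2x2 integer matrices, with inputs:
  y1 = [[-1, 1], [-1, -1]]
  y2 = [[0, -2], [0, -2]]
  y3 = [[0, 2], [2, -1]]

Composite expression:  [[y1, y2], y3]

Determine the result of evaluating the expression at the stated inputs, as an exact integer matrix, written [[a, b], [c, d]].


[[0, -6], [6, 0]]


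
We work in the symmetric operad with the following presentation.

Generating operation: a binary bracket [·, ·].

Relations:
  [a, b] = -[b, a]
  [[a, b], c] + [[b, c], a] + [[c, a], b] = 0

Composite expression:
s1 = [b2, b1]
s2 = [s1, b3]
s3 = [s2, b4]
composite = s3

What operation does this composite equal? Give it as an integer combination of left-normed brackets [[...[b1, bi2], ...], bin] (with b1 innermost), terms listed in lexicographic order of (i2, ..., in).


Skip Jacobi rewriting: expand, keep b1-initial words, read off terms.
Composite bracket: [[[b2, b1], b3], b4]
Expanding via [a, b] = ab - ba: 8 signed words (2^3 = 8).
The b1-initial words carry the normal form:
  b1b2b3b4 appears with sign -1, giving the term -[[[b1, b2], b3], b4]

-[[[b1, b2], b3], b4]


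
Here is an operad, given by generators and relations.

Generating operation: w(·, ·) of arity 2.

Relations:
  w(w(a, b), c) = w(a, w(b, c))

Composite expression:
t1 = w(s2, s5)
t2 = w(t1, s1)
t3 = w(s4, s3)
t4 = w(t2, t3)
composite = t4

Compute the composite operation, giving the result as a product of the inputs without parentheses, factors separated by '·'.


Every regrouping of w is equal, so read the s-inputs in written order.
w(s2, s5) spells out as s2 · s5
w(w(s2, s5), s1) spells out as s2 · s5 · s1
w(s4, s3) spells out as s4 · s3
w(w(w(s2, s5), s1), w(s4, s3)) spells out as s2 · s5 · s1 · s4 · s3

s2 · s5 · s1 · s4 · s3


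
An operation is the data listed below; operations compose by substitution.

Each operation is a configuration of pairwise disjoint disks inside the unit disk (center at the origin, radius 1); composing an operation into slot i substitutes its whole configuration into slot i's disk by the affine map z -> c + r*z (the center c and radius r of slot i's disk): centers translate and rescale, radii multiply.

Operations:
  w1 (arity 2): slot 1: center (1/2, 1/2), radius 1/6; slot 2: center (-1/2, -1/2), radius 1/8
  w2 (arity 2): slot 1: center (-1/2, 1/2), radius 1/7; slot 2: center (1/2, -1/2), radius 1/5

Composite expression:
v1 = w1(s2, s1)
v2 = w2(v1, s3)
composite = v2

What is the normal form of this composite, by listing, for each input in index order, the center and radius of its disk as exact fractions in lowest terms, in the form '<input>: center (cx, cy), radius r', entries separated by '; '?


s1: center (-4/7, 3/7), radius 1/56; s2: center (-3/7, 4/7), radius 1/42; s3: center (1/2, -1/2), radius 1/5

Only the slot chain above each s matters under w2; compose those maps.
s2 passes through 2 substitutions, ending at center (-3/7, 4/7), radius 1/42
s1 passes through 2 substitutions, ending at center (-4/7, 3/7), radius 1/56
s3 passes through 1 substitution, ending at center (1/2, -1/2), radius 1/5


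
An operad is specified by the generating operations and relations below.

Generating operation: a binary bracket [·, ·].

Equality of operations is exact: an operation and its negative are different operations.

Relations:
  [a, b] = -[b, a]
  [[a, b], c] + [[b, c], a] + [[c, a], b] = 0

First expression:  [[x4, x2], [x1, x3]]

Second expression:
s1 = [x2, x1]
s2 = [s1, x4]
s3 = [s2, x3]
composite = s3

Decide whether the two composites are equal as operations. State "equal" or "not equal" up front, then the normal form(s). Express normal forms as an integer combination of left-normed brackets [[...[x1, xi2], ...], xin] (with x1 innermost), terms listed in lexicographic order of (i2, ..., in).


The first expression, normalized: [[[x1, x3], x2], x4] - [[[x1, x3], x4], x2]
The second expression, normalized: -[[[x1, x2], x4], x3]
Different reductions; not equal.

not equal; first: [[[x1, x3], x2], x4] - [[[x1, x3], x4], x2]; second: -[[[x1, x2], x4], x3]


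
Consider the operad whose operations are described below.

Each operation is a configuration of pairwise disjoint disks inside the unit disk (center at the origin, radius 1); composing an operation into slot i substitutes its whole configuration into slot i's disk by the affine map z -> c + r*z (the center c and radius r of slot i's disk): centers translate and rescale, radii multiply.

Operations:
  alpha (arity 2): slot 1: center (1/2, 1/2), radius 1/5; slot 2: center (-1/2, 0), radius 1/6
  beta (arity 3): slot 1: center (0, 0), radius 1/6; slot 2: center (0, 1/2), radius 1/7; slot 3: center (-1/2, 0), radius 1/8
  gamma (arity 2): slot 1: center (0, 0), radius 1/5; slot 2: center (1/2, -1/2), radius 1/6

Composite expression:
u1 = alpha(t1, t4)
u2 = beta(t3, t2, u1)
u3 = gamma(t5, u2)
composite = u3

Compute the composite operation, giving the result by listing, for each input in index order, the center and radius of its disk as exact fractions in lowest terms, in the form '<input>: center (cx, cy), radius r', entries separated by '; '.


Below gamma, radii multiply path by path; the t-disk centers shift.
tracing t5 down its 1-map path: center (0, 0), radius 1/5
tracing t3 down its 2-map path: center (1/2, -1/2), radius 1/36
tracing t2 down its 2-map path: center (1/2, -5/12), radius 1/42
tracing t1 down its 3-map path: center (41/96, -47/96), radius 1/240
tracing t4 down its 3-map path: center (13/32, -1/2), radius 1/288

t1: center (41/96, -47/96), radius 1/240; t2: center (1/2, -5/12), radius 1/42; t3: center (1/2, -1/2), radius 1/36; t4: center (13/32, -1/2), radius 1/288; t5: center (0, 0), radius 1/5


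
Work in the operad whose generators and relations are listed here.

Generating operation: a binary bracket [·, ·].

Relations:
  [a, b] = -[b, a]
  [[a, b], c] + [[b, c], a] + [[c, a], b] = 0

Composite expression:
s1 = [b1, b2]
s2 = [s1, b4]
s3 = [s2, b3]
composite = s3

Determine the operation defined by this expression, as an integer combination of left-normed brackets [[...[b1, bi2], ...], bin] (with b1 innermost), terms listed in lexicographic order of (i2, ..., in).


A multilinear Lie element is pinned by b1-initial words (b1 innermost).
Composite bracket: [[[b1, b2], b4], b3]
Applying ab - ba throughout gives 8 signed words (2^3 = 8).
Collect the words opening with b1:
  b1b2b4b3 (sign +1) contributes +[[[b1, b2], b4], b3]

[[[b1, b2], b4], b3]


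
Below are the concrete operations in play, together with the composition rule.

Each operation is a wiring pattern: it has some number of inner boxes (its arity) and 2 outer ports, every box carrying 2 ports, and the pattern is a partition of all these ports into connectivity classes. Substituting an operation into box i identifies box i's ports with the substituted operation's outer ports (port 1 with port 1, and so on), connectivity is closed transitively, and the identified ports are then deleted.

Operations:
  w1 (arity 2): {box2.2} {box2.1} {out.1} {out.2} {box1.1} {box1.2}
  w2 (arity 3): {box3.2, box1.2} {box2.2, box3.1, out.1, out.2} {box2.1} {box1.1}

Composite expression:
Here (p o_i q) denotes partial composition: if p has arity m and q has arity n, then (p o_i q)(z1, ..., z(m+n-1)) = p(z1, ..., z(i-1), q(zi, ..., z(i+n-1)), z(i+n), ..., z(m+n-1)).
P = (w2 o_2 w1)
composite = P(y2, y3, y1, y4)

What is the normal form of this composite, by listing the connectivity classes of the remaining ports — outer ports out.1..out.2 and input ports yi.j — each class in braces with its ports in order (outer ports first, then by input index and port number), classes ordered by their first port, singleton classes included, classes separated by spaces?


{out.1, out.2, y4.1} {y1.1} {y1.2} {y2.1} {y2.2, y4.2} {y3.1} {y3.2}


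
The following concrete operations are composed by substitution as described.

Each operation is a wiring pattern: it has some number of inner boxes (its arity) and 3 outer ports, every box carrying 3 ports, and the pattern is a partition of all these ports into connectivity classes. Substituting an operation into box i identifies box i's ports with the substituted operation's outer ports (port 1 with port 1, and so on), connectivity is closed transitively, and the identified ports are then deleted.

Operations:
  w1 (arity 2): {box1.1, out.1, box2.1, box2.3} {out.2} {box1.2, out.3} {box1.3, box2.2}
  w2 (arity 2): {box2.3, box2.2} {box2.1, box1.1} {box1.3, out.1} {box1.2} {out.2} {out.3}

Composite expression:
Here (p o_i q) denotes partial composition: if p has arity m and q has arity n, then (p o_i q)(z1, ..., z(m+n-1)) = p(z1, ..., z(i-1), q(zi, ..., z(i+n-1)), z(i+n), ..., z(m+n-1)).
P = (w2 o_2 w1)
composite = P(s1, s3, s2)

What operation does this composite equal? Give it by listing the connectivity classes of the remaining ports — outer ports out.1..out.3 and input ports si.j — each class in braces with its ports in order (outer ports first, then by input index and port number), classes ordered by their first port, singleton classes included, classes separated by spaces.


Treat the ports identified at w2 as solder joints: merge, then drop.
the subtree at w1 composes to {out.1, s2.1, s2.3, s3.1} {out.2} {out.3, s3.2} {s2.2, s3.3} on (s3, s2); out.j = own outer ports
the subtree at w2 composes to {out.1, s1.3} {out.2} {out.3} {s1.1, s2.1, s2.3, s3.1} {s1.2} {s2.2, s3.3} {s3.2} on (s1, s3, s2); out.j = own outer ports

{out.1, s1.3} {out.2} {out.3} {s1.1, s2.1, s2.3, s3.1} {s1.2} {s2.2, s3.3} {s3.2}


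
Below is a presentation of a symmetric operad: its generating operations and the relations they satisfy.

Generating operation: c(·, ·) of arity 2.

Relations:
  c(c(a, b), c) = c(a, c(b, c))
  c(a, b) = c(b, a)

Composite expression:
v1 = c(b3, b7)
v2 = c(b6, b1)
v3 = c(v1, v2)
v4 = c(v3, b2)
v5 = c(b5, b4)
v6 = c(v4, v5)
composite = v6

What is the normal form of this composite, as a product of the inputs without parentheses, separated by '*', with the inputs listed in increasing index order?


b1 * b2 * b3 * b4 * b5 * b6 * b7


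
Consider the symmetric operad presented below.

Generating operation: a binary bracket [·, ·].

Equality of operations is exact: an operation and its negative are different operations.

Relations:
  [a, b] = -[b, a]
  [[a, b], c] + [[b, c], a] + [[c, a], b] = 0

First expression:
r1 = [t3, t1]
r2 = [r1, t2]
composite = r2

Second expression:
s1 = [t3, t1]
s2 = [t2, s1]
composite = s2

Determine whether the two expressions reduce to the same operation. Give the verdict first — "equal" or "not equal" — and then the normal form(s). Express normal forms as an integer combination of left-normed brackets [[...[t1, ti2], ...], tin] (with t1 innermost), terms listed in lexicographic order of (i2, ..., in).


not equal — first -[[t1, t3], t2], second [[t1, t3], t2]


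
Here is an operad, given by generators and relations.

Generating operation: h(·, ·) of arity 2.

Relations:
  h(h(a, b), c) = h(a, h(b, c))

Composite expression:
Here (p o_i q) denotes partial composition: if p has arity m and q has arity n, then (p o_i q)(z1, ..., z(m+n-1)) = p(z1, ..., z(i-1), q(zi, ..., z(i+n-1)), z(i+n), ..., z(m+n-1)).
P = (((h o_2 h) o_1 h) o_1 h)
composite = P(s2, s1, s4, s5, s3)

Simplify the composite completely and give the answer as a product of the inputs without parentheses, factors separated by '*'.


The h-tree's shape is irrelevant; the s-reading-order decides.
h(s2, s1) linearizes to s2 * s1
h(h(s2, s1), s4) linearizes to s2 * s1 * s4
h(s5, s3) linearizes to s5 * s3
h(h(h(s2, s1), s4), h(s5, s3)) linearizes to s2 * s1 * s4 * s5 * s3

s2 * s1 * s4 * s5 * s3


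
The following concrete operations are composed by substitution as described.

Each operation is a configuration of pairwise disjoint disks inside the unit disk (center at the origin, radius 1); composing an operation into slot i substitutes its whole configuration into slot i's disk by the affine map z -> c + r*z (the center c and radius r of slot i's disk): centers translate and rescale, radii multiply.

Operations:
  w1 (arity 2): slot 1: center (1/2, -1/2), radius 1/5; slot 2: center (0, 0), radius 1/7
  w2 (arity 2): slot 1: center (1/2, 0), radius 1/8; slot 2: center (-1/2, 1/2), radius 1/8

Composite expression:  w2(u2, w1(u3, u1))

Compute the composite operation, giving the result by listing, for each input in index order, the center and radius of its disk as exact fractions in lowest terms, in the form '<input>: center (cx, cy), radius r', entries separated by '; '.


u1: center (-1/2, 1/2), radius 1/56; u2: center (1/2, 0), radius 1/8; u3: center (-7/16, 7/16), radius 1/40


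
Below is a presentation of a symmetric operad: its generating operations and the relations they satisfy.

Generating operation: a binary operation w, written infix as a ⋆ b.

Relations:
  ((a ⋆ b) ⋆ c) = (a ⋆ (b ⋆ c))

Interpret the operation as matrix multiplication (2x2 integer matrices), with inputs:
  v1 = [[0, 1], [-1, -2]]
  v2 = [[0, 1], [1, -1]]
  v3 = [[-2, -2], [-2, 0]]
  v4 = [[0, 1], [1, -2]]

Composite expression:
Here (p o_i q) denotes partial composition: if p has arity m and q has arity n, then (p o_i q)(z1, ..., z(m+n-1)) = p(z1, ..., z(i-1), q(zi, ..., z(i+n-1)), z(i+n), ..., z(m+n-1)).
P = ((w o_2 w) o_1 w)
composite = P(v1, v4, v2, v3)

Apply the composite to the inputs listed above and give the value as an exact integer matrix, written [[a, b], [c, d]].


[[-2, 4], [4, -6]]

(v1 ⋆ v4) = [[1, -2], [-2, 3]]
(v2 ⋆ v3) = [[-2, 0], [0, -2]]
((v1 ⋆ v4) ⋆ (v2 ⋆ v3)) = [[-2, 4], [4, -6]]


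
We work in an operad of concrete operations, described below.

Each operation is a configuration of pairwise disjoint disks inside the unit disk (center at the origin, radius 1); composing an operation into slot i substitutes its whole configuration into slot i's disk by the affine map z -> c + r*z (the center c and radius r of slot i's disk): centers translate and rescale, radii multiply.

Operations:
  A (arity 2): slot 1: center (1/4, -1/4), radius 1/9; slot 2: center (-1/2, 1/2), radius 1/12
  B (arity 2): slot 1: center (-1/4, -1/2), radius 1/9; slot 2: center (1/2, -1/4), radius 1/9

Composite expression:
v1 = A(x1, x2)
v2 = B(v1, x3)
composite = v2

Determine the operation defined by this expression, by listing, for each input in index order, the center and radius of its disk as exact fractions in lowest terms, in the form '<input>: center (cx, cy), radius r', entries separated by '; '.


x1: center (-2/9, -19/36), radius 1/81; x2: center (-11/36, -4/9), radius 1/108; x3: center (1/2, -1/4), radius 1/9

Follow each x-input down from B: c' goes to c + r*c', radius to r*r'.
x1: after 2 affine steps, its disk has center (-2/9, -19/36), radius 1/81
x2: after 2 affine steps, its disk has center (-11/36, -4/9), radius 1/108
x3: after 1 affine step, its disk has center (1/2, -1/4), radius 1/9


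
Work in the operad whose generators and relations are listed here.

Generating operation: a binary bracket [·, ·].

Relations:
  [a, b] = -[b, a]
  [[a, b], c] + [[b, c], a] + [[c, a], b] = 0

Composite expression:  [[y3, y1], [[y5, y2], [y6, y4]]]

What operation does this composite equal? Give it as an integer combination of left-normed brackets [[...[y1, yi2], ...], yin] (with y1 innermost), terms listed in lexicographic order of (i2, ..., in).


-[[[[[y1, y3], y2], y5], y4], y6] + [[[[[y1, y3], y2], y5], y6], y4] + [[[[[y1, y3], y4], y6], y2], y5] - [[[[[y1, y3], y4], y6], y5], y2] + [[[[[y1, y3], y5], y2], y4], y6] - [[[[[y1, y3], y5], y2], y6], y4] - [[[[[y1, y3], y6], y4], y2], y5] + [[[[[y1, y3], y6], y4], y5], y2]


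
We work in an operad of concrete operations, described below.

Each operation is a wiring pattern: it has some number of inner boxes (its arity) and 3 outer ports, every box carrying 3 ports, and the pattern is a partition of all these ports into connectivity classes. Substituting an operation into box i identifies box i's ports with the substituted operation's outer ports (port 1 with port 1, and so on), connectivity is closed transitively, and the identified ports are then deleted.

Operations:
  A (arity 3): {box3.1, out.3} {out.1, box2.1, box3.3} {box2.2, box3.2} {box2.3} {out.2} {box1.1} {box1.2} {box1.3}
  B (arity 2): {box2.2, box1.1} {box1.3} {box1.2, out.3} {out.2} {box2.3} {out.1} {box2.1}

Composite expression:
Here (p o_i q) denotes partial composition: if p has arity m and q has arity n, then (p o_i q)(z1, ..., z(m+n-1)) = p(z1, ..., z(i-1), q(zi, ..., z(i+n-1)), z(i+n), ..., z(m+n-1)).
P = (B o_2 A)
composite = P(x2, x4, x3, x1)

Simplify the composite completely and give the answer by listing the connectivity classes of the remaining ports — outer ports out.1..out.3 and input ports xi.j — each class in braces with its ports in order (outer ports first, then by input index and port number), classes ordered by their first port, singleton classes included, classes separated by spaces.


Two ports join when wires chain via B-identified ports.
the subtree at A composes to {out.1, x1.3, x3.1} {out.2} {out.3, x1.1} {x1.2, x3.2} {x3.3} {x4.1} {x4.2} {x4.3} on (x4, x3, x1); out.j = own outer ports
the subtree at B composes to {out.1} {out.2} {out.3, x2.2} {x1.1} {x1.2, x3.2} {x1.3, x3.1} {x2.1} {x2.3} {x3.3} {x4.1} {x4.2} {x4.3} on (x2, x4, x3, x1); out.j = own outer ports

{out.1} {out.2} {out.3, x2.2} {x1.1} {x1.2, x3.2} {x1.3, x3.1} {x2.1} {x2.3} {x3.3} {x4.1} {x4.2} {x4.3}


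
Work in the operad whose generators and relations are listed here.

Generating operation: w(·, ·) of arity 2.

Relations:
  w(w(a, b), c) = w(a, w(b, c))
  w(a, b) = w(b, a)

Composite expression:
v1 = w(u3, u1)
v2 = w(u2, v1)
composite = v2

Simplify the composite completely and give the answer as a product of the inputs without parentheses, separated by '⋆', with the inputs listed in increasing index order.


u1 ⋆ u2 ⋆ u3

Key point: w commutes, so take the u-inputs in any fixed order.
w(u3, u1) flattens to u3 ⋆ u1
w(u2, w(u3, u1)) flattens to u2 ⋆ u3 ⋆ u1
sorting the factors by input index: u1 ⋆ u2 ⋆ u3


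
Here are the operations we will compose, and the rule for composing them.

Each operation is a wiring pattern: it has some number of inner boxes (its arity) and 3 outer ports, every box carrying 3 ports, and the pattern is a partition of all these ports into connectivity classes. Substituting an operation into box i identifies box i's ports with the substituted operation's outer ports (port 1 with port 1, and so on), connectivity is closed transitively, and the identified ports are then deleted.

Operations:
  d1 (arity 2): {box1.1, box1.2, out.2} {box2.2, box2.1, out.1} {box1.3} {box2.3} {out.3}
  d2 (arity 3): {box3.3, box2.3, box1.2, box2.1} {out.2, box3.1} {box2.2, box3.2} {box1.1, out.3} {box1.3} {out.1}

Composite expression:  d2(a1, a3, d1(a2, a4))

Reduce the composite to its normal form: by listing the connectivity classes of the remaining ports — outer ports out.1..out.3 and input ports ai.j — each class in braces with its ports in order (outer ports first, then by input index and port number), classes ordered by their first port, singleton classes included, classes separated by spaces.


{out.1} {out.2, a4.1, a4.2} {out.3, a1.1} {a1.2, a3.1, a3.3} {a1.3} {a2.1, a2.2, a3.2} {a2.3} {a4.3}

Reachability decides: close wires over d2-identified ports.
after d1, the pattern on (a2, a4) reads {out.1, a4.1, a4.2} {out.2, a2.1, a2.2} {out.3} {a2.3} {a4.3} (out.j = its outer ports)
after d2, the pattern on (a1, a3, a2, a4) reads {out.1} {out.2, a4.1, a4.2} {out.3, a1.1} {a1.2, a3.1, a3.3} {a1.3} {a2.1, a2.2, a3.2} {a2.3} {a4.3} (out.j = its outer ports)


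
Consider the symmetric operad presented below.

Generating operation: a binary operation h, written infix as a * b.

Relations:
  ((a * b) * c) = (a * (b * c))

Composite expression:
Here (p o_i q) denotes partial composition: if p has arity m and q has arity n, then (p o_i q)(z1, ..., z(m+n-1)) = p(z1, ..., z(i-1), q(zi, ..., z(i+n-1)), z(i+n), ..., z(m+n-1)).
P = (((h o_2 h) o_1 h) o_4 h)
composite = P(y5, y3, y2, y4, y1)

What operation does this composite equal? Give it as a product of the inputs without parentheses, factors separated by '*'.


y5 * y3 * y2 * y4 * y1

Every regrouping of h is equal, so read the y-inputs in written order.
(y5 * y3) reduces to y5 * y3
(y4 * y1) reduces to y4 * y1
(y2 * (y4 * y1)) reduces to y2 * y4 * y1
((y5 * y3) * (y2 * (y4 * y1))) reduces to y5 * y3 * y2 * y4 * y1


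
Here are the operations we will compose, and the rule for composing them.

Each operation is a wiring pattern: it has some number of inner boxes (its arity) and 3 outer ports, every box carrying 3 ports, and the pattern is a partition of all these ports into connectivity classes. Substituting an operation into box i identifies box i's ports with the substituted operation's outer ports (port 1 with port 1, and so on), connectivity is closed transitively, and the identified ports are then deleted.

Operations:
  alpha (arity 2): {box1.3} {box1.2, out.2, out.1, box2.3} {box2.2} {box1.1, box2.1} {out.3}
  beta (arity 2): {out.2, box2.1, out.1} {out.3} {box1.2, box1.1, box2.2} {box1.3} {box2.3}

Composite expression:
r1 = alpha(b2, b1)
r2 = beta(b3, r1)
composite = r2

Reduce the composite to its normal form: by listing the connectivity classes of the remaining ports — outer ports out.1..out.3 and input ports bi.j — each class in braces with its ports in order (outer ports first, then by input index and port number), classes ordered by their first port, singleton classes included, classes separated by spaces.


{out.1, out.2, b1.3, b2.2, b3.1, b3.2} {out.3} {b1.1, b2.1} {b1.2} {b2.3} {b3.3}

Connectivity passes through glued beta-boundaries; trace each wire chain.
after alpha, the pattern on (b2, b1) reads {out.1, out.2, b1.3, b2.2} {out.3} {b1.1, b2.1} {b1.2} {b2.3} (out.j = its outer ports)
after beta, the pattern on (b3, b2, b1) reads {out.1, out.2, b1.3, b2.2, b3.1, b3.2} {out.3} {b1.1, b2.1} {b1.2} {b2.3} {b3.3} (out.j = its outer ports)


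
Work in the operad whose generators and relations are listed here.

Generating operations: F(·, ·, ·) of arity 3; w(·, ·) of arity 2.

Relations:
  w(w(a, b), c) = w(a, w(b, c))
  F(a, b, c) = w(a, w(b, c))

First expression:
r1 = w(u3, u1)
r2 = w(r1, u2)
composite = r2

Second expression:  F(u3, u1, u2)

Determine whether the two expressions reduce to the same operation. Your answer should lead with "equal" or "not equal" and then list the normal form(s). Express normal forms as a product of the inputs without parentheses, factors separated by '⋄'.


equal — both sides give u3 ⋄ u1 ⋄ u2

The first composite normalizes to u3 ⋄ u1 ⋄ u2
The second composite normalizes to u3 ⋄ u1 ⋄ u2
Same normal form: equal.


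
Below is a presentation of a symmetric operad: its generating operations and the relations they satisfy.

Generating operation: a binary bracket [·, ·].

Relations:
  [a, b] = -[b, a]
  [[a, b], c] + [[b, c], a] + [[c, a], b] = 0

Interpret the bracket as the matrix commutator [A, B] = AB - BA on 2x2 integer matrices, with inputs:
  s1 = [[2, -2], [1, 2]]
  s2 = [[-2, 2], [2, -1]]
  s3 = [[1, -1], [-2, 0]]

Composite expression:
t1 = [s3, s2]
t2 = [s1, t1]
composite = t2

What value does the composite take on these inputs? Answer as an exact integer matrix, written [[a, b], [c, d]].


[s3, s2] = [[2, 1], [0, -2]]
[s1, [s3, s2]] = [[-1, 8], [4, 1]]

[[-1, 8], [4, 1]]


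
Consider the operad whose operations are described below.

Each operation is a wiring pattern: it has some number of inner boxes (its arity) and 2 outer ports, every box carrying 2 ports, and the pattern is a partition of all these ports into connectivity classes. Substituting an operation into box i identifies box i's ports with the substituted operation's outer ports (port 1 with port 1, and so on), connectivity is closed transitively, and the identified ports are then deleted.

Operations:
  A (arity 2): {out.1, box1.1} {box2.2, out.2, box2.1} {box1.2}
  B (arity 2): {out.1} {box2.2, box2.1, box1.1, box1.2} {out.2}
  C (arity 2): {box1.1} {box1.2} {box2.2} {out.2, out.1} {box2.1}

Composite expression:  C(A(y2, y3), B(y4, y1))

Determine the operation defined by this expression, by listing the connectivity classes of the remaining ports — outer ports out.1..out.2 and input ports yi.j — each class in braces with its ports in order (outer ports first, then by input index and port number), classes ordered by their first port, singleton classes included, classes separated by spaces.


{out.1, out.2} {y1.1, y1.2, y4.1, y4.2} {y2.1} {y2.2} {y3.1, y3.2}

Substituting into C glues patterns; closure does the rest.
the subtree at A composes to {out.1, y2.1} {out.2, y3.1, y3.2} {y2.2} on (y2, y3); out.j = own outer ports
the subtree at B composes to {out.1} {out.2} {y1.1, y1.2, y4.1, y4.2} on (y4, y1); out.j = own outer ports
the subtree at C composes to {out.1, out.2} {y1.1, y1.2, y4.1, y4.2} {y2.1} {y2.2} {y3.1, y3.2} on (y2, y3, y4, y1); out.j = own outer ports


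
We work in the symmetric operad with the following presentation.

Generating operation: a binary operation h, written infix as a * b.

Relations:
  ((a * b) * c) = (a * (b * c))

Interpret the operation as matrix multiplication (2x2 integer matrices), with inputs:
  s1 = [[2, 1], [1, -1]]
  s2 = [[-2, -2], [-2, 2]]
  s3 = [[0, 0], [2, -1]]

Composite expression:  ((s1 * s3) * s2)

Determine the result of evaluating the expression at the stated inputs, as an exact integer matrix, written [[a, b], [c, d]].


(s1 * s3) = [[2, -1], [-2, 1]]
((s1 * s3) * s2) = [[-2, -6], [2, 6]]

[[-2, -6], [2, 6]]


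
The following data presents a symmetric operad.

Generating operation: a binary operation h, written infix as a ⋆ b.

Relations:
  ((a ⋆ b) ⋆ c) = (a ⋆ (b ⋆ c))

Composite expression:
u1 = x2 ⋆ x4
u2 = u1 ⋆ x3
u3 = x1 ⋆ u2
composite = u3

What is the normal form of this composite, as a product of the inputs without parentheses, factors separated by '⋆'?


x1 ⋆ x2 ⋆ x4 ⋆ x3

Associativity of h dissolves the nesting; only the x-input order survives.
(x2 ⋆ x4) linearizes to x2 ⋆ x4
((x2 ⋆ x4) ⋆ x3) linearizes to x2 ⋆ x4 ⋆ x3
(x1 ⋆ ((x2 ⋆ x4) ⋆ x3)) linearizes to x1 ⋆ x2 ⋆ x4 ⋆ x3


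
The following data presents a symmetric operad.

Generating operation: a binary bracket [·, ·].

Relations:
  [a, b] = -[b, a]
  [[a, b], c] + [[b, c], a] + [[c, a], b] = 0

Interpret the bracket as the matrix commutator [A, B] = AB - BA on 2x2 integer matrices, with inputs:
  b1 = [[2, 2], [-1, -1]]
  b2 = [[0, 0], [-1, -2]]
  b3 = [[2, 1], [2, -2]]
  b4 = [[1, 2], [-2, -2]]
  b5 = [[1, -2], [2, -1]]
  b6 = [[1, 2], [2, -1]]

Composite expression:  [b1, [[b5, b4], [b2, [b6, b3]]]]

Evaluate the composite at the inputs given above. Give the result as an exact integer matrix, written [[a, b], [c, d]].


[[-120, 360], [360, 120]]

[b5, b4] = [[0, 10], [10, 0]]
[b6, b3] = [[2, -6], [4, -2]]
[b2, [b6, b3]] = [[-6, -12], [-12, 6]]
[[b5, b4], [b2, [b6, b3]]] = [[0, 120], [-120, 0]]
[b1, [[b5, b4], [b2, [b6, b3]]]] = [[-120, 360], [360, 120]]


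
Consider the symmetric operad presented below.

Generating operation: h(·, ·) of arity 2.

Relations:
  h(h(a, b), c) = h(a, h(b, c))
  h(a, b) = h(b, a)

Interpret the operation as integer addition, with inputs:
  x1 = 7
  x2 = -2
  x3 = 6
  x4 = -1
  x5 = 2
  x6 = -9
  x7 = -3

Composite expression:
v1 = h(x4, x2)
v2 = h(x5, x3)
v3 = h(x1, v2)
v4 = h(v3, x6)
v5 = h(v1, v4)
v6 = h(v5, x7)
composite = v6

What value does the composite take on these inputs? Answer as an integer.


0

h(x4, x2) = -3
h(x5, x3) = 8
h(x1, h(x5, x3)) = 15
h(h(x1, h(x5, x3)), x6) = 6
h(h(x4, x2), h(h(x1, h(x5, x3)), x6)) = 3
h(h(h(x4, x2), h(h(x1, h(x5, x3)), x6)), x7) = 0


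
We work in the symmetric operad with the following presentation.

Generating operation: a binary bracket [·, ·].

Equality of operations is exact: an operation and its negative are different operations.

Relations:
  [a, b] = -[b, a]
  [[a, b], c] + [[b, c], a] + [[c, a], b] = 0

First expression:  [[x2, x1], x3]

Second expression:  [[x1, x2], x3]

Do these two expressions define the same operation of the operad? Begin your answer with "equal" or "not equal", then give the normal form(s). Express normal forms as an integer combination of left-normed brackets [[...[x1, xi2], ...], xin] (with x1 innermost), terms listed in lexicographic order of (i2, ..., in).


not equal — first -[[x1, x2], x3], second [[x1, x2], x3]


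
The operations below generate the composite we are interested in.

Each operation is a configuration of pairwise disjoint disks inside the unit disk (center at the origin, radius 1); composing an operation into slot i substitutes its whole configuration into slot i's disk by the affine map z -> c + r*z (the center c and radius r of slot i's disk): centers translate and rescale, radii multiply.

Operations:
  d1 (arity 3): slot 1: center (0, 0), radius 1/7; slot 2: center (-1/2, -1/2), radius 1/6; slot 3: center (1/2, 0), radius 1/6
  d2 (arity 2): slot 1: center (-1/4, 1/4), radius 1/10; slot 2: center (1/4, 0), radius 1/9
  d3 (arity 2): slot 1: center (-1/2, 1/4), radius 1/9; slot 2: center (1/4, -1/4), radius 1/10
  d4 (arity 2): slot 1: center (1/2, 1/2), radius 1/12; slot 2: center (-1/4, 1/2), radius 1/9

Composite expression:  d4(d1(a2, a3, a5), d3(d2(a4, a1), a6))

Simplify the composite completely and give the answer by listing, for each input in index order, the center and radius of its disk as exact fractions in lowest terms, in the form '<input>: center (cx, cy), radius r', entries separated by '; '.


a1: center (-49/162, 19/36), radius 1/729; a2: center (1/2, 1/2), radius 1/84; a3: center (11/24, 11/24), radius 1/72; a4: center (-25/81, 43/81), radius 1/810; a5: center (13/24, 1/2), radius 1/72; a6: center (-2/9, 17/36), radius 1/90

Only the slot chain above each a matters under d4; compose those maps.
a2 passes through 2 substitutions, ending at center (1/2, 1/2), radius 1/84
a3 passes through 2 substitutions, ending at center (11/24, 11/24), radius 1/72
a5 passes through 2 substitutions, ending at center (13/24, 1/2), radius 1/72
a4 passes through 3 substitutions, ending at center (-25/81, 43/81), radius 1/810
a1 passes through 3 substitutions, ending at center (-49/162, 19/36), radius 1/729
a6 passes through 2 substitutions, ending at center (-2/9, 17/36), radius 1/90


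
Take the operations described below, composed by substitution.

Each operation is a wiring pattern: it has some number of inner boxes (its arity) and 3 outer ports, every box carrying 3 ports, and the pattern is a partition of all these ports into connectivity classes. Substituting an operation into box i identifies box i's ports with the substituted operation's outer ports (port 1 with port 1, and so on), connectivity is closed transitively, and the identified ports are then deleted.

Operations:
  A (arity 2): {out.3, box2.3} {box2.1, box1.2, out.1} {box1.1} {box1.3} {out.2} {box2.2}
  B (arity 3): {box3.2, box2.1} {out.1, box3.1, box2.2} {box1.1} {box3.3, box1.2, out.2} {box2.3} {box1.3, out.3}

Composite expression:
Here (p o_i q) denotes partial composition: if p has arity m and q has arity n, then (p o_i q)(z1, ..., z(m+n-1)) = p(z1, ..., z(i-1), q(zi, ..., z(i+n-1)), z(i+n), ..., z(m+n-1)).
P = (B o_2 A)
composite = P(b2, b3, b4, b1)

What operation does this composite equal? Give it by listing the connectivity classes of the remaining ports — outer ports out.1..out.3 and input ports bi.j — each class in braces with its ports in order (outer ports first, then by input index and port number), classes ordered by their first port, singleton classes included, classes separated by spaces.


{out.1, b1.1} {out.2, b1.3, b2.2} {out.3, b2.3} {b1.2, b3.2, b4.1} {b2.1} {b3.1} {b3.3} {b4.2} {b4.3}

Two ports join when wires chain via B-identified ports.
A over (b3, b4) gives {out.1, b3.2, b4.1} {out.2} {out.3, b4.3} {b3.1} {b3.3} {b4.2}, out.j being that stage's outer ports
B over (b2, b3, b4, b1) gives {out.1, b1.1} {out.2, b1.3, b2.2} {out.3, b2.3} {b1.2, b3.2, b4.1} {b2.1} {b3.1} {b3.3} {b4.2} {b4.3}, out.j being that stage's outer ports


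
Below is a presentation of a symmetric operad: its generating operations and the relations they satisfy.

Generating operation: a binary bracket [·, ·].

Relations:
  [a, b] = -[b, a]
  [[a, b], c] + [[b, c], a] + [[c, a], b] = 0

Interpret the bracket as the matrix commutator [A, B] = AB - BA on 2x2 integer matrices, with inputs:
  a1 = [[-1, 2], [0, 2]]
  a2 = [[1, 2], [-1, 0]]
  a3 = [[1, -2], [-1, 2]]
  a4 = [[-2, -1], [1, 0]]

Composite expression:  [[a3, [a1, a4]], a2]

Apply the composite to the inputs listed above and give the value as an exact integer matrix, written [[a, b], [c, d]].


[[1, 3], [1, -1]]

[a1, a4] = [[2, 7], [3, -2]]
[a3, [a1, a4]] = [[1, 1], [-1, -1]]
[[a3, [a1, a4]], a2] = [[1, 3], [1, -1]]


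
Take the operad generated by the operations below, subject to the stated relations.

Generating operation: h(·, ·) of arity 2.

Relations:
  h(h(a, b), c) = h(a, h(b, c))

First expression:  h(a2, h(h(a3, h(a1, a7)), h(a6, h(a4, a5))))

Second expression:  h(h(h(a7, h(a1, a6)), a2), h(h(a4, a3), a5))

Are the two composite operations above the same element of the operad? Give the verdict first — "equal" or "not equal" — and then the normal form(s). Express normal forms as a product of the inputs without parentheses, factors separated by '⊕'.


not equal — first a2 ⊕ a3 ⊕ a1 ⊕ a7 ⊕ a6 ⊕ a4 ⊕ a5, second a7 ⊕ a1 ⊕ a6 ⊕ a2 ⊕ a4 ⊕ a3 ⊕ a5

The first expression reduces to a2 ⊕ a3 ⊕ a1 ⊕ a7 ⊕ a6 ⊕ a4 ⊕ a5
The second expression reduces to a7 ⊕ a1 ⊕ a6 ⊕ a2 ⊕ a4 ⊕ a3 ⊕ a5
The normal forms differ: not equal.


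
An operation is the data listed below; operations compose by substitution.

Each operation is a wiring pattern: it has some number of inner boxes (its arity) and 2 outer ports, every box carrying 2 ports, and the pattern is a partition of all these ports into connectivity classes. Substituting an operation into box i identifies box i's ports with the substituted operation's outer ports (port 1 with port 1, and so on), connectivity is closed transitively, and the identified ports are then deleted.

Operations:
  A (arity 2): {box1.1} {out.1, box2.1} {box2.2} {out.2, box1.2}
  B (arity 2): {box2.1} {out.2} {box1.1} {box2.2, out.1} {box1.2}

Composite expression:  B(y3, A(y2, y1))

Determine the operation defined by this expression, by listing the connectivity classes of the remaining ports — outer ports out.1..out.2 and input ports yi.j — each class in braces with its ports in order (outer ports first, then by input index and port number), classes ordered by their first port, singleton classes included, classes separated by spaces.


{out.1, y2.2} {out.2} {y1.1} {y1.2} {y2.1} {y3.1} {y3.2}

Reachability decides: close wires over B-identified ports.
A over (y2, y1) gives {out.1, y1.1} {out.2, y2.2} {y1.2} {y2.1}, out.j being that stage's outer ports
B over (y3, y2, y1) gives {out.1, y2.2} {out.2} {y1.1} {y1.2} {y2.1} {y3.1} {y3.2}, out.j being that stage's outer ports


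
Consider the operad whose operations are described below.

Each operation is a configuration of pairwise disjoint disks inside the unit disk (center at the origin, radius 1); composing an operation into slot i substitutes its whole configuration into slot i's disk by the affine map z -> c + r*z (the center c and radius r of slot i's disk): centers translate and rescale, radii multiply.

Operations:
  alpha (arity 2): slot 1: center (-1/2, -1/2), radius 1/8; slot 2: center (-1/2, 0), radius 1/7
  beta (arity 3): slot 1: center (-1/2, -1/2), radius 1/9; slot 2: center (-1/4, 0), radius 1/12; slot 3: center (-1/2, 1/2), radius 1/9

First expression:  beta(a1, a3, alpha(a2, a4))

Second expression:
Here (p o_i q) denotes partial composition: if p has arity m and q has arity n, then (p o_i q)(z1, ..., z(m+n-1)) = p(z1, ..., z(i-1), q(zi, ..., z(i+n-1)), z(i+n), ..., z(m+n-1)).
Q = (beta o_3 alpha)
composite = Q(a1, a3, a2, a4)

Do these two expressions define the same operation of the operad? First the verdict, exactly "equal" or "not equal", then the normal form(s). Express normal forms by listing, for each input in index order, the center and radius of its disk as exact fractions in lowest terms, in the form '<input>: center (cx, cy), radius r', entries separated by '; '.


In normal form, the first expression is a1: center (-1/2, -1/2), radius 1/9; a2: center (-5/9, 4/9), radius 1/72; a3: center (-1/4, 0), radius 1/12; a4: center (-5/9, 1/2), radius 1/63
In normal form, the second expression is a1: center (-1/2, -1/2), radius 1/9; a2: center (-5/9, 4/9), radius 1/72; a3: center (-1/4, 0), radius 1/12; a4: center (-5/9, 1/2), radius 1/63
The normal forms match — equal.

equal; both compose to a1: center (-1/2, -1/2), radius 1/9; a2: center (-5/9, 4/9), radius 1/72; a3: center (-1/4, 0), radius 1/12; a4: center (-5/9, 1/2), radius 1/63
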